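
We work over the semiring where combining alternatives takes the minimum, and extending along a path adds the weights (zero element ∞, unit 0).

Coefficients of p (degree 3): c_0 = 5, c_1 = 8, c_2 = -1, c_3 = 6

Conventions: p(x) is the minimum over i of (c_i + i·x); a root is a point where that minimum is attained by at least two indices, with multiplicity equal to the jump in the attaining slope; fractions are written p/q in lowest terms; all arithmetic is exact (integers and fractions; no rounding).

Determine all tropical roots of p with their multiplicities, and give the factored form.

hull edge (i=0, c=5) to (i=2, c=-1): slope -3, span 2
hull edge (i=2, c=-1) to (i=3, c=6): slope 7, span 1
Factored form: p(x) = 6 ⊗ (x ⊕ (-7)) ⊗ (x ⊕ 3) ⊗ (x ⊕ 3)
Answer: roots = -7 (mult 1), 3 (mult 2)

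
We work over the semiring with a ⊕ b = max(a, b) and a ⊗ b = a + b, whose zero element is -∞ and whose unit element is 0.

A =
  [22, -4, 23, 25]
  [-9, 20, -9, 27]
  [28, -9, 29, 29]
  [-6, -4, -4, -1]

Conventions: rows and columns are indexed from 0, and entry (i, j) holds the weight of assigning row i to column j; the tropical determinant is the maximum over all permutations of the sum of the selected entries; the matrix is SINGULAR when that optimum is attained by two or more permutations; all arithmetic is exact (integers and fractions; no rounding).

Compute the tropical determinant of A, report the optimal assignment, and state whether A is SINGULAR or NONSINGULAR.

σ = (0, 1, 2, 3): 22 + 20 + 29 + (-1) = 70
σ = (0, 1, 3, 2): 22 + 20 + 29 + (-4) = 67
σ = (0, 2, 1, 3): 22 + (-9) + (-9) + (-1) = 3
σ = (0, 2, 3, 1): 22 + (-9) + 29 + (-4) = 38
σ = (0, 3, 1, 2): 22 + 27 + (-9) + (-4) = 36
σ = (0, 3, 2, 1): 22 + 27 + 29 + (-4) = 74
σ = (1, 0, 2, 3): (-4) + (-9) + 29 + (-1) = 15
σ = (1, 0, 3, 2): (-4) + (-9) + 29 + (-4) = 12
σ = (1, 2, 0, 3): (-4) + (-9) + 28 + (-1) = 14
σ = (1, 2, 3, 0): (-4) + (-9) + 29 + (-6) = 10
σ = (1, 3, 0, 2): (-4) + 27 + 28 + (-4) = 47
σ = (1, 3, 2, 0): (-4) + 27 + 29 + (-6) = 46
σ = (2, 0, 1, 3): 23 + (-9) + (-9) + (-1) = 4
σ = (2, 0, 3, 1): 23 + (-9) + 29 + (-4) = 39
σ = (2, 1, 0, 3): 23 + 20 + 28 + (-1) = 70
σ = (2, 1, 3, 0): 23 + 20 + 29 + (-6) = 66
σ = (2, 3, 0, 1): 23 + 27 + 28 + (-4) = 74
σ = (2, 3, 1, 0): 23 + 27 + (-9) + (-6) = 35
σ = (3, 0, 1, 2): 25 + (-9) + (-9) + (-4) = 3
σ = (3, 0, 2, 1): 25 + (-9) + 29 + (-4) = 41
σ = (3, 1, 0, 2): 25 + 20 + 28 + (-4) = 69
σ = (3, 1, 2, 0): 25 + 20 + 29 + (-6) = 68
σ = (3, 2, 0, 1): 25 + (-9) + 28 + (-4) = 40
σ = (3, 2, 1, 0): 25 + (-9) + (-9) + (-6) = 1
Optimal value attained by: σ = (0, 3, 2, 1).
Answer: det⊕(A) = 74; verdict: SINGULAR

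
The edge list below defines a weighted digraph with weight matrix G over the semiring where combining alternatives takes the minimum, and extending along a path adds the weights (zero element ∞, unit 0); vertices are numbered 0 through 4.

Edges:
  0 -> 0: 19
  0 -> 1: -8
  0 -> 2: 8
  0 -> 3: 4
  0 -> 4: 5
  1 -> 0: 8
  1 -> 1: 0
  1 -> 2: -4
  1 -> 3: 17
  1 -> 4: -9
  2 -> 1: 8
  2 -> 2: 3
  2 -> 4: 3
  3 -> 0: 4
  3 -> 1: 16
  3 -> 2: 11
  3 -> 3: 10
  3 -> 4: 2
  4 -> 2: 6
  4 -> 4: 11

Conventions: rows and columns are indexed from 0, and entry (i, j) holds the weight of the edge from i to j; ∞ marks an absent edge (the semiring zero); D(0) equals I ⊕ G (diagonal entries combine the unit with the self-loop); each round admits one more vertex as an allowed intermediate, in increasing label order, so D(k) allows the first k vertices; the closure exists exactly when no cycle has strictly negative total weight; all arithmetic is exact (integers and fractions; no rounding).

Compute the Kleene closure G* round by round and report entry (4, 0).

D(0):
  [0, -8, 8, 4, 5]
  [8, 0, -4, 17, -9]
  [∞, 8, 0, ∞, 3]
  [4, 16, 11, 0, 2]
  [∞, ∞, 6, ∞, 0]
D(1):
  [0, -8, 8, 4, 5]
  [8, 0, -4, 12, -9]
  [∞, 8, 0, ∞, 3]
  [4, -4, 11, 0, 2]
  [∞, ∞, 6, ∞, 0]
D(2):
  [0, -8, -12, 4, -17]
  [8, 0, -4, 12, -9]
  [16, 8, 0, 20, -1]
  [4, -4, -8, 0, -13]
  [∞, ∞, 6, ∞, 0]
D(3):
  [0, -8, -12, 4, -17]
  [8, 0, -4, 12, -9]
  [16, 8, 0, 20, -1]
  [4, -4, -8, 0, -13]
  [22, 14, 6, 26, 0]
D(4):
  [0, -8, -12, 4, -17]
  [8, 0, -4, 12, -9]
  [16, 8, 0, 20, -1]
  [4, -4, -8, 0, -13]
  [22, 14, 6, 26, 0]
D(5):
  [0, -8, -12, 4, -17]
  [8, 0, -4, 12, -9]
  [16, 8, 0, 20, -1]
  [4, -4, -8, 0, -13]
  [22, 14, 6, 26, 0]
Answer: G*[4][0] = 22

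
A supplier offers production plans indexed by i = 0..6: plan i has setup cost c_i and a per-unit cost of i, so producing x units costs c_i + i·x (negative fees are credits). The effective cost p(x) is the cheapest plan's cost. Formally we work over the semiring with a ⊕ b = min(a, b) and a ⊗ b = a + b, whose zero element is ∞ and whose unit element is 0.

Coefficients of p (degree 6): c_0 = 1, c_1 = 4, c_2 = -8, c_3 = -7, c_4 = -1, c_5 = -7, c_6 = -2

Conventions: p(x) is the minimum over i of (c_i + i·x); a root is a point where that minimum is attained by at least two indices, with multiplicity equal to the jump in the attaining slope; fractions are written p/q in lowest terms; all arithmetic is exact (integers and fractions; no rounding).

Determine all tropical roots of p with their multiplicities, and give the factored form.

hull edge (i=0, c=1) to (i=2, c=-8): slope -9/2, span 2
hull edge (i=2, c=-8) to (i=5, c=-7): slope 1/3, span 3
hull edge (i=5, c=-7) to (i=6, c=-2): slope 5, span 1
Factored form: p(x) = -2 ⊗ (x ⊕ (-5)) ⊗ (x ⊕ (-1/3)) ⊗ (x ⊕ (-1/3)) ⊗ (x ⊕ (-1/3)) ⊗ (x ⊕ 9/2) ⊗ (x ⊕ 9/2)
Answer: roots = -5 (mult 1), -1/3 (mult 3), 9/2 (mult 2)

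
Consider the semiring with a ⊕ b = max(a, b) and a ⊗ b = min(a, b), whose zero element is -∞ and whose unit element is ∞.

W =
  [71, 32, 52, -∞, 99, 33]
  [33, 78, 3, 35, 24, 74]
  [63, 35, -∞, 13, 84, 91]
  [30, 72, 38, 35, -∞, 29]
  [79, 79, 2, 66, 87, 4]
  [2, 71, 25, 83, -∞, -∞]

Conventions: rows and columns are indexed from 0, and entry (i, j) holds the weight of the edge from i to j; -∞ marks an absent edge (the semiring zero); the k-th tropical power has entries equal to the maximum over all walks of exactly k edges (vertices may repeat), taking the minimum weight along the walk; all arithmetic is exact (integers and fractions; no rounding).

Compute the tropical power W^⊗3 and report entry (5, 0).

W^⊗2:
  [79, 79, 52, 66, 87, 52]
  [33, 78, 35, 74, 33, 74]
  [79, 79, 52, 83, 84, 35]
  [38, 72, 35, 35, 38, 72]
  [79, 79, 52, 66, 87, 74]
  [33, 72, 38, 35, 25, 71]
W^⊗3:
  [79, 79, 52, 66, 87, 74]
  [35, 78, 38, 74, 35, 74]
  [79, 79, 52, 66, 84, 74]
  [38, 72, 38, 72, 38, 72]
  [79, 79, 52, 74, 87, 74]
  [38, 72, 35, 71, 38, 72]
Key observation: the optimum is the walk 5->3->2->0, with weight 83 min 38 min 63 = 38.
Optimal value attained by: walk 5->3->2->0.
Answer: (W^⊗3)[5][0] = 38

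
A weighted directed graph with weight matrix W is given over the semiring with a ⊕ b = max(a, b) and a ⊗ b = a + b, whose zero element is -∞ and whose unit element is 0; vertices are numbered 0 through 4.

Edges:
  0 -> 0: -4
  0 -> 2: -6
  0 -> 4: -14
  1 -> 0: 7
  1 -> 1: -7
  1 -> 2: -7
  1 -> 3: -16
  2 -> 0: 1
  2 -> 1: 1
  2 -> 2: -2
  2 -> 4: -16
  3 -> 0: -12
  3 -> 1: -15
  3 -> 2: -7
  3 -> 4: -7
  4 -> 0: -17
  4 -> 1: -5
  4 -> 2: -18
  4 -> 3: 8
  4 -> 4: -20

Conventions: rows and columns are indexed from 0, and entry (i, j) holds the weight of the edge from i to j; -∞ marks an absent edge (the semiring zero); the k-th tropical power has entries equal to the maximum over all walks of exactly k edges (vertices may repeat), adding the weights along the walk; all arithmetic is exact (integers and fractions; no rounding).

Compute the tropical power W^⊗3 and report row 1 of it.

W^⊗2:
  [-5, -5, -8, -6, -18]
  [3, -6, 1, -23, -7]
  [8, -1, -4, -8, -13]
  [-6, -6, -9, 1, -23]
  [2, -7, 1, -12, 1]
W^⊗3:
  [2, -7, -10, -10, -13]
  [2, 2, -1, 1, -11]
  [6, -3, 2, -5, -6]
  [1, -8, -6, -15, -6]
  [2, 2, -1, 9, -12]
Answer: row 1 of W^⊗3 = [2, 2, -1, 1, -11]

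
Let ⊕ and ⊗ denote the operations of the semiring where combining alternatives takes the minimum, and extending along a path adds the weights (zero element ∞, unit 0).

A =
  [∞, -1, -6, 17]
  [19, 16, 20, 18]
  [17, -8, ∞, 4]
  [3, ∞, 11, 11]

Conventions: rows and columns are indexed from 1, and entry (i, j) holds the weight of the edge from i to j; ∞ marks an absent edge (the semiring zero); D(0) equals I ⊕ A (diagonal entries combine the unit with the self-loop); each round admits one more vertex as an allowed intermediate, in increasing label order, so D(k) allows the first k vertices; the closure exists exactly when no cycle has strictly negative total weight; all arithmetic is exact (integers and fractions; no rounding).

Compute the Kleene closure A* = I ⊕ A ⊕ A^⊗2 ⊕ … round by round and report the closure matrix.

D(0):
  [0, -1, -6, 17]
  [19, 0, 20, 18]
  [17, -8, 0, 4]
  [3, ∞, 11, 0]
D(1):
  [0, -1, -6, 17]
  [19, 0, 13, 18]
  [17, -8, 0, 4]
  [3, 2, -3, 0]
D(2):
  [0, -1, -6, 17]
  [19, 0, 13, 18]
  [11, -8, 0, 4]
  [3, 2, -3, 0]
D(3):
  [0, -14, -6, -2]
  [19, 0, 13, 17]
  [11, -8, 0, 4]
  [3, -11, -3, 0]
D(4):
  [0, -14, -6, -2]
  [19, 0, 13, 17]
  [7, -8, 0, 4]
  [3, -11, -3, 0]
Answer: A* = [[0, -14, -6, -2], [19, 0, 13, 17], [7, -8, 0, 4], [3, -11, -3, 0]]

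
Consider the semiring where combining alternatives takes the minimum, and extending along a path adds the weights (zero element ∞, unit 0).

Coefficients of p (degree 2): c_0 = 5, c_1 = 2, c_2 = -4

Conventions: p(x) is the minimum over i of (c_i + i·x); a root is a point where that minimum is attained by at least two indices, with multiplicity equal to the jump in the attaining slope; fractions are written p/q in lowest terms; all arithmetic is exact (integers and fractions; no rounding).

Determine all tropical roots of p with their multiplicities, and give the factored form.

hull edge (i=0, c=5) to (i=2, c=-4): slope -9/2, span 2
Factored form: p(x) = -4 ⊗ (x ⊕ 9/2) ⊗ (x ⊕ 9/2)
Answer: roots = 9/2 (mult 2)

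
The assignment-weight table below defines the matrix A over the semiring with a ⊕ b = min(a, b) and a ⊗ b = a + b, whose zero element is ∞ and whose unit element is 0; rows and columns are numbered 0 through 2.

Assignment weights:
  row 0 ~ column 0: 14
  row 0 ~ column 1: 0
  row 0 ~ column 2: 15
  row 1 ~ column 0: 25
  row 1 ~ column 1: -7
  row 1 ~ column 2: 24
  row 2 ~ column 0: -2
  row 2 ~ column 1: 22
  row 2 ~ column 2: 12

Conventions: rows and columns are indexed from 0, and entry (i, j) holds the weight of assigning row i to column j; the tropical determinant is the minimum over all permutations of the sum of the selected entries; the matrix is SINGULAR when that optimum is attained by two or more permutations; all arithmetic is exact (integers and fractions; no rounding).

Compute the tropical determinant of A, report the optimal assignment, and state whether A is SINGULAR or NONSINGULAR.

σ = (0, 1, 2): 14 + (-7) + 12 = 19
σ = (0, 2, 1): 14 + 24 + 22 = 60
σ = (1, 0, 2): 0 + 25 + 12 = 37
σ = (1, 2, 0): 0 + 24 + (-2) = 22
σ = (2, 0, 1): 15 + 25 + 22 = 62
σ = (2, 1, 0): 15 + (-7) + (-2) = 6
Optimal value attained by: σ = (2, 1, 0).
Answer: det⊕(A) = 6; verdict: NONSINGULAR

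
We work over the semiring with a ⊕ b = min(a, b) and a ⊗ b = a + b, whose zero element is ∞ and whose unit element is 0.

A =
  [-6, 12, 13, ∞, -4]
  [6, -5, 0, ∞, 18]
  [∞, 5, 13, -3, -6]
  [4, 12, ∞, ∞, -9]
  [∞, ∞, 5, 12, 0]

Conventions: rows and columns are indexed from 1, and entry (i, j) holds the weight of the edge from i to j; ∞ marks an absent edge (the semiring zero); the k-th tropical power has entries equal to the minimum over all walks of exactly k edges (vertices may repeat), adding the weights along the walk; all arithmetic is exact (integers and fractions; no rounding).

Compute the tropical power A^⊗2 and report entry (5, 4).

A^⊗2:
  [-12, 6, 1, 8, -10]
  [0, -10, -5, -3, -6]
  [1, 0, -1, 6, -12]
  [-2, 7, -4, 3, -9]
  [16, 10, 5, 2, -1]
Key observation: the optimum is the walk 5->3->4, with weight 5 + (-3) = 2.
Optimal value attained by: walk 5->3->4.
Answer: (A^⊗2)[5][4] = 2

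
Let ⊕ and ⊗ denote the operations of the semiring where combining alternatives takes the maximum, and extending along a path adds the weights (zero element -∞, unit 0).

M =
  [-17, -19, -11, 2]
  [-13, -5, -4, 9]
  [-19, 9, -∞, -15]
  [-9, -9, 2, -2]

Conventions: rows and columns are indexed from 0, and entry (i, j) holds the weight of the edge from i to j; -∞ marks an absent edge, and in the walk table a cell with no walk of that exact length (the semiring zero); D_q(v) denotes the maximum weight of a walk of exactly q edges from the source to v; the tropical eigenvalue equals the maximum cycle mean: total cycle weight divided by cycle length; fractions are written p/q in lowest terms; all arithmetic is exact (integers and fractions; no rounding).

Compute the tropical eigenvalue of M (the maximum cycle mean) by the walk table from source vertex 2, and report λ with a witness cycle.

q=0: [-∞, -∞, 0, -∞]
q=1: [-19, 9, -∞, -15]
q=2: [-4, 4, 5, 18]
q=3: [9, 14, 20, 16]
q=4: [7, 29, 18, 23]
Optimal cycle mean attained by: cycle 1->3->2->1, total 9 + 2 + 9, length 3.
Answer: λ = 20/3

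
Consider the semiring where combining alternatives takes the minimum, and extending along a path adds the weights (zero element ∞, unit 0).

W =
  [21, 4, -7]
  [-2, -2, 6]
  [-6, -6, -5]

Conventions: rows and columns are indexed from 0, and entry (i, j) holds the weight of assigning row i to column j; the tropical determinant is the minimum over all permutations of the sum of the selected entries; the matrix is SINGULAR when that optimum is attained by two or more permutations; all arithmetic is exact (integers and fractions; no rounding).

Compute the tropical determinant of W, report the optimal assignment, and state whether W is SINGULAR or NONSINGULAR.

σ = (0, 1, 2): 21 + (-2) + (-5) = 14
σ = (0, 2, 1): 21 + 6 + (-6) = 21
σ = (1, 0, 2): 4 + (-2) + (-5) = -3
σ = (1, 2, 0): 4 + 6 + (-6) = 4
σ = (2, 0, 1): (-7) + (-2) + (-6) = -15
σ = (2, 1, 0): (-7) + (-2) + (-6) = -15
Optimal value attained by: σ = (2, 0, 1).
Answer: det⊕(W) = -15; verdict: SINGULAR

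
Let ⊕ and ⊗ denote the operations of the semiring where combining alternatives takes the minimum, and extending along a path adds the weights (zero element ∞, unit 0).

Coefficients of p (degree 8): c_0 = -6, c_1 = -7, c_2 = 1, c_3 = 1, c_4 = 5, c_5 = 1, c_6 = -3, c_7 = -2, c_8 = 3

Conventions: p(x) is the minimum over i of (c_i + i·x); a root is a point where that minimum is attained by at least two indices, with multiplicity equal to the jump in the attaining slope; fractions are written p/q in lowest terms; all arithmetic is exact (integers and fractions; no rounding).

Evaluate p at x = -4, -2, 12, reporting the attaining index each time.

p(-4) = min(-6+0·(-4)=-6, -7+1·(-4)=-11, 1+2·(-4)=-7, 1+3·(-4)=-11, 5+4·(-4)=-11, 1+5·(-4)=-19, -3+6·(-4)=-27, -2+7·(-4)=-30, 3+8·(-4)=-29) = -30 (attained by i=7)
p(-2) = min(-6+0·(-2)=-6, -7+1·(-2)=-9, 1+2·(-2)=-3, 1+3·(-2)=-5, 5+4·(-2)=-3, 1+5·(-2)=-9, -3+6·(-2)=-15, -2+7·(-2)=-16, 3+8·(-2)=-13) = -16 (attained by i=7)
p(12) = min(-6+0·12=-6, -7+1·12=5, 1+2·12=25, 1+3·12=37, 5+4·12=53, 1+5·12=61, -3+6·12=69, -2+7·12=82, 3+8·12=99) = -6 (attained by i=0)
Answer: p(-4) = -30; p(-2) = -16; p(12) = -6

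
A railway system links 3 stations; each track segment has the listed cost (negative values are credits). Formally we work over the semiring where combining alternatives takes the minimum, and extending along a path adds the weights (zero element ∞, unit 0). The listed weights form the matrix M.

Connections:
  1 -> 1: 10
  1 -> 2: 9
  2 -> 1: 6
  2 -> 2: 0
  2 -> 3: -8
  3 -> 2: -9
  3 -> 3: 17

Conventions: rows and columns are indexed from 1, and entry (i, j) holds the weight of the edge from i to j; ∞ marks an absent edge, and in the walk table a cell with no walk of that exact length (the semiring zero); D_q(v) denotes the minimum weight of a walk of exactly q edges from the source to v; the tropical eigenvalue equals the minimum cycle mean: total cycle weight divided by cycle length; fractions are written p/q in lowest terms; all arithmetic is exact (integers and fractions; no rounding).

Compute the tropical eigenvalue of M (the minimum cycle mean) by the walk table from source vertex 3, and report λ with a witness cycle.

q=0: [∞, ∞, 0]
q=1: [∞, -9, 17]
q=2: [-3, -9, -17]
q=3: [-3, -26, -17]
Optimal cycle mean attained by: cycle 2->3->2, total (-8) + (-9), length 2.
Answer: λ = -17/2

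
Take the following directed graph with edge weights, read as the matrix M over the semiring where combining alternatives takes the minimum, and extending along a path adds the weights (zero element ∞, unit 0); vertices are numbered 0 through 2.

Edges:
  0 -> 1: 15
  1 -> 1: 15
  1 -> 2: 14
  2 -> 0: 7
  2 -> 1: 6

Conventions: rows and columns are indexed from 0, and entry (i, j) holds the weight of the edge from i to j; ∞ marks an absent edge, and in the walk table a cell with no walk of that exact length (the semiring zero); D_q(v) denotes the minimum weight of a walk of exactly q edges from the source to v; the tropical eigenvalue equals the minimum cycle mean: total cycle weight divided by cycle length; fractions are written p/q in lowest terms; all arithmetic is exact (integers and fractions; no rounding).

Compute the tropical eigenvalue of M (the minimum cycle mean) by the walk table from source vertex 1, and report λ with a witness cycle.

q=0: [∞, 0, ∞]
q=1: [∞, 15, 14]
q=2: [21, 20, 29]
q=3: [36, 35, 34]
Optimal cycle mean attained by: cycle 1->2->1, total 14 + 6, length 2.
Answer: λ = 10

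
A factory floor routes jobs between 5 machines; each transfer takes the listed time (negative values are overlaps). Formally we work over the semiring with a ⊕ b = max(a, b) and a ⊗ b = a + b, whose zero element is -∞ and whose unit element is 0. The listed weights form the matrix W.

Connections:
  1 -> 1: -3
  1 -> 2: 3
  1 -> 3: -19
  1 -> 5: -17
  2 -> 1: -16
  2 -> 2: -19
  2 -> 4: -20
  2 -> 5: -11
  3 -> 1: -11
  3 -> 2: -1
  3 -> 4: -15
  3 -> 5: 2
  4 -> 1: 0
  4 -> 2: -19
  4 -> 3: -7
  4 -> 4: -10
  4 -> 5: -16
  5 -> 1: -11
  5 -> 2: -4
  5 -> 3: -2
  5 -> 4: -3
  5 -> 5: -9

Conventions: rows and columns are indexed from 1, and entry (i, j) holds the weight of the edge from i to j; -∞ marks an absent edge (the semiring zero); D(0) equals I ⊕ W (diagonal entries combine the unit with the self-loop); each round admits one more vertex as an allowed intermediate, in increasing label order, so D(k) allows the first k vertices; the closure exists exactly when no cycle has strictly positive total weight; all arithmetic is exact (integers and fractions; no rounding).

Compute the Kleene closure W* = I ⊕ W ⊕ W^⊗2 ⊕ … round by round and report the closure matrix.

D(0):
  [0, 3, -19, -∞, -17]
  [-16, 0, -∞, -20, -11]
  [-11, -1, 0, -15, 2]
  [0, -19, -7, 0, -16]
  [-11, -4, -2, -3, 0]
D(1):
  [0, 3, -19, -∞, -17]
  [-16, 0, -35, -20, -11]
  [-11, -1, 0, -15, 2]
  [0, 3, -7, 0, -16]
  [-11, -4, -2, -3, 0]
D(2):
  [0, 3, -19, -17, -8]
  [-16, 0, -35, -20, -11]
  [-11, -1, 0, -15, 2]
  [0, 3, -7, 0, -8]
  [-11, -4, -2, -3, 0]
D(3):
  [0, 3, -19, -17, -8]
  [-16, 0, -35, -20, -11]
  [-11, -1, 0, -15, 2]
  [0, 3, -7, 0, -5]
  [-11, -3, -2, -3, 0]
D(4):
  [0, 3, -19, -17, -8]
  [-16, 0, -27, -20, -11]
  [-11, -1, 0, -15, 2]
  [0, 3, -7, 0, -5]
  [-3, 0, -2, -3, 0]
D(5):
  [0, 3, -10, -11, -8]
  [-14, 0, -13, -14, -11]
  [-1, 2, 0, -1, 2]
  [0, 3, -7, 0, -5]
  [-3, 0, -2, -3, 0]
Answer: W* = [[0, 3, -10, -11, -8], [-14, 0, -13, -14, -11], [-1, 2, 0, -1, 2], [0, 3, -7, 0, -5], [-3, 0, -2, -3, 0]]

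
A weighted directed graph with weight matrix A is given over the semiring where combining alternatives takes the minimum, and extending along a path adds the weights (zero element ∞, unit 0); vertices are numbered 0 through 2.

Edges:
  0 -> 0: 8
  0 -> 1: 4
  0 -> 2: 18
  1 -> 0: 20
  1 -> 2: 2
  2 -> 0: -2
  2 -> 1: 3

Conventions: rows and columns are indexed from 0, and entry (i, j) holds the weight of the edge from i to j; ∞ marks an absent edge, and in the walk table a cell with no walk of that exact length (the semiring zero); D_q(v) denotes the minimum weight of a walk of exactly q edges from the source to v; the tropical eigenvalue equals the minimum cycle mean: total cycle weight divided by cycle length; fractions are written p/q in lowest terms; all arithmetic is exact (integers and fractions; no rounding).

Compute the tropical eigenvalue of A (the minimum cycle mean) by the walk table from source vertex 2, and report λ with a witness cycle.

q=0: [∞, ∞, 0]
q=1: [-2, 3, ∞]
q=2: [6, 2, 5]
q=3: [3, 8, 4]
Optimal cycle mean attained by: cycle 0->1->2->0, total 4 + 2 + (-2), length 3.
Answer: λ = 4/3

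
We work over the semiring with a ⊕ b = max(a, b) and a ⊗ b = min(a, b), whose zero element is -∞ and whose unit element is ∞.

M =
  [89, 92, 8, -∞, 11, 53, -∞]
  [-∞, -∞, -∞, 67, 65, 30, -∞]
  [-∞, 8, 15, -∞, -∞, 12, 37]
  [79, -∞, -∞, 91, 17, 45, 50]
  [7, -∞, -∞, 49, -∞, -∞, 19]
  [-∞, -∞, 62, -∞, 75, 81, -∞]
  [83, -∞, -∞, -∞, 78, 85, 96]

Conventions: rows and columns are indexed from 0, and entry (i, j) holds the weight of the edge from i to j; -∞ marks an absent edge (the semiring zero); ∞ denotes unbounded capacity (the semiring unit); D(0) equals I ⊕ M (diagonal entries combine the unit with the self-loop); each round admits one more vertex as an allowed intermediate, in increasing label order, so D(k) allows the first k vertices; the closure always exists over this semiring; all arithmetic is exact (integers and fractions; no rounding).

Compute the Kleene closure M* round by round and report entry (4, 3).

D(0):
  [∞, 92, 8, -∞, 11, 53, -∞]
  [-∞, ∞, -∞, 67, 65, 30, -∞]
  [-∞, 8, ∞, -∞, -∞, 12, 37]
  [79, -∞, -∞, ∞, 17, 45, 50]
  [7, -∞, -∞, 49, ∞, -∞, 19]
  [-∞, -∞, 62, -∞, 75, ∞, -∞]
  [83, -∞, -∞, -∞, 78, 85, ∞]
D(1):
  [∞, 92, 8, -∞, 11, 53, -∞]
  [-∞, ∞, -∞, 67, 65, 30, -∞]
  [-∞, 8, ∞, -∞, -∞, 12, 37]
  [79, 79, 8, ∞, 17, 53, 50]
  [7, 7, 7, 49, ∞, 7, 19]
  [-∞, -∞, 62, -∞, 75, ∞, -∞]
  [83, 83, 8, -∞, 78, 85, ∞]
D(2):
  [∞, 92, 8, 67, 65, 53, -∞]
  [-∞, ∞, -∞, 67, 65, 30, -∞]
  [-∞, 8, ∞, 8, 8, 12, 37]
  [79, 79, 8, ∞, 65, 53, 50]
  [7, 7, 7, 49, ∞, 7, 19]
  [-∞, -∞, 62, -∞, 75, ∞, -∞]
  [83, 83, 8, 67, 78, 85, ∞]
D(3):
  [∞, 92, 8, 67, 65, 53, 8]
  [-∞, ∞, -∞, 67, 65, 30, -∞]
  [-∞, 8, ∞, 8, 8, 12, 37]
  [79, 79, 8, ∞, 65, 53, 50]
  [7, 7, 7, 49, ∞, 7, 19]
  [-∞, 8, 62, 8, 75, ∞, 37]
  [83, 83, 8, 67, 78, 85, ∞]
D(4):
  [∞, 92, 8, 67, 65, 53, 50]
  [67, ∞, 8, 67, 65, 53, 50]
  [8, 8, ∞, 8, 8, 12, 37]
  [79, 79, 8, ∞, 65, 53, 50]
  [49, 49, 8, 49, ∞, 49, 49]
  [8, 8, 62, 8, 75, ∞, 37]
  [83, 83, 8, 67, 78, 85, ∞]
D(5):
  [∞, 92, 8, 67, 65, 53, 50]
  [67, ∞, 8, 67, 65, 53, 50]
  [8, 8, ∞, 8, 8, 12, 37]
  [79, 79, 8, ∞, 65, 53, 50]
  [49, 49, 8, 49, ∞, 49, 49]
  [49, 49, 62, 49, 75, ∞, 49]
  [83, 83, 8, 67, 78, 85, ∞]
D(6):
  [∞, 92, 53, 67, 65, 53, 50]
  [67, ∞, 53, 67, 65, 53, 50]
  [12, 12, ∞, 12, 12, 12, 37]
  [79, 79, 53, ∞, 65, 53, 50]
  [49, 49, 49, 49, ∞, 49, 49]
  [49, 49, 62, 49, 75, ∞, 49]
  [83, 83, 62, 67, 78, 85, ∞]
D(7):
  [∞, 92, 53, 67, 65, 53, 50]
  [67, ∞, 53, 67, 65, 53, 50]
  [37, 37, ∞, 37, 37, 37, 37]
  [79, 79, 53, ∞, 65, 53, 50]
  [49, 49, 49, 49, ∞, 49, 49]
  [49, 49, 62, 49, 75, ∞, 49]
  [83, 83, 62, 67, 78, 85, ∞]
Answer: M*[4][3] = 49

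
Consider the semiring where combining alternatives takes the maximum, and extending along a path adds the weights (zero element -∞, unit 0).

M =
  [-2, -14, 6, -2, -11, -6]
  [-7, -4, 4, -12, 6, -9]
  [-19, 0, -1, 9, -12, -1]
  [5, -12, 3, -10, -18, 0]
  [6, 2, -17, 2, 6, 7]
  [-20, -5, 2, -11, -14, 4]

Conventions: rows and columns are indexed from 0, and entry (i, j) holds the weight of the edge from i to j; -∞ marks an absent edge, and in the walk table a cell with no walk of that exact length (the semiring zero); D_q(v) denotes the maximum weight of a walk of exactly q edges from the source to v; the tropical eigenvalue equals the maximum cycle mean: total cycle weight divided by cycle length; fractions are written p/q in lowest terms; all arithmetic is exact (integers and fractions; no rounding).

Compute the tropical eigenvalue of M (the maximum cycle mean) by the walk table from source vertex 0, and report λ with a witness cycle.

q=0: [0, -∞, -∞, -∞, -∞, -∞]
q=1: [-2, -14, 6, -2, -11, -6]
q=2: [3, 6, 5, 15, -5, 5]
q=3: [20, 5, 18, 14, 12, 15]
q=4: [19, 18, 26, 27, 18, 19]
q=5: [32, 26, 30, 35, 24, 27]
q=6: [40, 30, 38, 39, 32, 35]
Optimal cycle mean attained by: cycle 0->2->3->0, total 6 + 9 + 5, length 3.
Answer: λ = 20/3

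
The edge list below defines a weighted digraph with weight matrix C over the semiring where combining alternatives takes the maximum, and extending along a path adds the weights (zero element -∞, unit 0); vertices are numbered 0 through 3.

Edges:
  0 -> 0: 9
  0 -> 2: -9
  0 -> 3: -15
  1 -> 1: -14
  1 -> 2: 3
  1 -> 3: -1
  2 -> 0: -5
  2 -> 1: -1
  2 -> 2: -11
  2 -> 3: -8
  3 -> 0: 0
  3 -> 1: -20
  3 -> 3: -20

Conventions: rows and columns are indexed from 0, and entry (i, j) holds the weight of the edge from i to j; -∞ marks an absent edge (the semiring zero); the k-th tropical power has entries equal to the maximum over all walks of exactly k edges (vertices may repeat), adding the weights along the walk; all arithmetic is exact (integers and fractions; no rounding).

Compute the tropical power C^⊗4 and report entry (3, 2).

C^⊗2:
  [18, -10, 0, -6]
  [-1, 2, -8, -5]
  [4, -12, 2, -2]
  [9, -34, -9, -15]
C^⊗3:
  [27, -1, 9, 3]
  [8, -9, 5, 1]
  [13, 1, -5, -6]
  [18, -10, 0, -6]
C^⊗4:
  [36, 8, 18, 12]
  [17, 4, -1, -3]
  [22, -6, 4, 0]
  [27, -1, 9, 3]
Key observation: the optimum is the walk 3->0->0->0->2, with weight 0 + 9 + 9 + (-9) = 9.
Optimal value attained by: walk 3->0->0->0->2.
Answer: (C^⊗4)[3][2] = 9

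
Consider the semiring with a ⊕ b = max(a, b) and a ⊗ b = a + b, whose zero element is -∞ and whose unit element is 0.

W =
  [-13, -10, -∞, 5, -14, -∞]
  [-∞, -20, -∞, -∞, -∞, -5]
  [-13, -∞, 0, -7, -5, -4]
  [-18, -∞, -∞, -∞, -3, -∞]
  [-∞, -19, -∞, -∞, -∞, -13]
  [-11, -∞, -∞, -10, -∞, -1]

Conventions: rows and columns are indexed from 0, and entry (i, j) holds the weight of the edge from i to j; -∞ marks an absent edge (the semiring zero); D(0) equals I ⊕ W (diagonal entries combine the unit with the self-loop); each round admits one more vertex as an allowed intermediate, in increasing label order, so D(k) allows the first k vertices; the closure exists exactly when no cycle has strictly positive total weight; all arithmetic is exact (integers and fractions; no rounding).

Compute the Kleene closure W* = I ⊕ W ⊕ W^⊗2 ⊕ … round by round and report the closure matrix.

D(0):
  [0, -10, -∞, 5, -14, -∞]
  [-∞, 0, -∞, -∞, -∞, -5]
  [-13, -∞, 0, -7, -5, -4]
  [-18, -∞, -∞, 0, -3, -∞]
  [-∞, -19, -∞, -∞, 0, -13]
  [-11, -∞, -∞, -10, -∞, 0]
D(1):
  [0, -10, -∞, 5, -14, -∞]
  [-∞, 0, -∞, -∞, -∞, -5]
  [-13, -23, 0, -7, -5, -4]
  [-18, -28, -∞, 0, -3, -∞]
  [-∞, -19, -∞, -∞, 0, -13]
  [-11, -21, -∞, -6, -25, 0]
D(2):
  [0, -10, -∞, 5, -14, -15]
  [-∞, 0, -∞, -∞, -∞, -5]
  [-13, -23, 0, -7, -5, -4]
  [-18, -28, -∞, 0, -3, -33]
  [-∞, -19, -∞, -∞, 0, -13]
  [-11, -21, -∞, -6, -25, 0]
D(3):
  [0, -10, -∞, 5, -14, -15]
  [-∞, 0, -∞, -∞, -∞, -5]
  [-13, -23, 0, -7, -5, -4]
  [-18, -28, -∞, 0, -3, -33]
  [-∞, -19, -∞, -∞, 0, -13]
  [-11, -21, -∞, -6, -25, 0]
D(4):
  [0, -10, -∞, 5, 2, -15]
  [-∞, 0, -∞, -∞, -∞, -5]
  [-13, -23, 0, -7, -5, -4]
  [-18, -28, -∞, 0, -3, -33]
  [-∞, -19, -∞, -∞, 0, -13]
  [-11, -21, -∞, -6, -9, 0]
D(5):
  [0, -10, -∞, 5, 2, -11]
  [-∞, 0, -∞, -∞, -∞, -5]
  [-13, -23, 0, -7, -5, -4]
  [-18, -22, -∞, 0, -3, -16]
  [-∞, -19, -∞, -∞, 0, -13]
  [-11, -21, -∞, -6, -9, 0]
D(6):
  [0, -10, -∞, 5, 2, -11]
  [-16, 0, -∞, -11, -14, -5]
  [-13, -23, 0, -7, -5, -4]
  [-18, -22, -∞, 0, -3, -16]
  [-24, -19, -∞, -19, 0, -13]
  [-11, -21, -∞, -6, -9, 0]
Answer: W* = [[0, -10, -∞, 5, 2, -11], [-16, 0, -∞, -11, -14, -5], [-13, -23, 0, -7, -5, -4], [-18, -22, -∞, 0, -3, -16], [-24, -19, -∞, -19, 0, -13], [-11, -21, -∞, -6, -9, 0]]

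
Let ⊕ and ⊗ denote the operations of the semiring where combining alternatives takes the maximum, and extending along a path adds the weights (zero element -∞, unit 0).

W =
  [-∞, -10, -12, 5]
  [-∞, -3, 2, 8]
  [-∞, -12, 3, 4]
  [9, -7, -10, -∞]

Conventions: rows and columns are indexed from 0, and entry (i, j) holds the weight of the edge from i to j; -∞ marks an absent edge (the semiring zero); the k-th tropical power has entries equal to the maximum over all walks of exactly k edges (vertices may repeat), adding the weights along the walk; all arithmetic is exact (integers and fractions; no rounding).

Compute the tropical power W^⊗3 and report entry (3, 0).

W^⊗2:
  [14, -2, -5, -2]
  [17, 1, 5, 6]
  [13, -3, 6, 7]
  [-∞, -1, -3, 14]
W^⊗3:
  [7, 4, 2, 19]
  [15, 7, 8, 22]
  [16, 3, 9, 18]
  [23, 7, 4, 7]
Key observation: the optimum is the walk 3->0->3->0, with weight 9 + 5 + 9 = 23.
Optimal value attained by: walk 3->0->3->0.
Answer: (W^⊗3)[3][0] = 23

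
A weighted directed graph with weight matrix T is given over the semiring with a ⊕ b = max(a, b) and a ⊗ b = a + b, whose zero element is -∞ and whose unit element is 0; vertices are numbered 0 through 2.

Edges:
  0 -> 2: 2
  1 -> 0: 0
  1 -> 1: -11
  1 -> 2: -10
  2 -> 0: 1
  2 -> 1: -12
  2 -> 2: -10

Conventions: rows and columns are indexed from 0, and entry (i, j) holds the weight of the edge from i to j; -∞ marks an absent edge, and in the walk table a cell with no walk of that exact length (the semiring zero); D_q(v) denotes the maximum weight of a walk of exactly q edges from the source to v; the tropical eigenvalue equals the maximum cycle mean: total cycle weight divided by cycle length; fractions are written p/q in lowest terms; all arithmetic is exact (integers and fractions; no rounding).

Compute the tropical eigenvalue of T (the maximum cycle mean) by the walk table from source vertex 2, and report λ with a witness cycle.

q=0: [-∞, -∞, 0]
q=1: [1, -12, -10]
q=2: [-9, -22, 3]
q=3: [4, -9, -7]
Optimal cycle mean attained by: cycle 0->2->0, total 2 + 1, length 2.
Answer: λ = 3/2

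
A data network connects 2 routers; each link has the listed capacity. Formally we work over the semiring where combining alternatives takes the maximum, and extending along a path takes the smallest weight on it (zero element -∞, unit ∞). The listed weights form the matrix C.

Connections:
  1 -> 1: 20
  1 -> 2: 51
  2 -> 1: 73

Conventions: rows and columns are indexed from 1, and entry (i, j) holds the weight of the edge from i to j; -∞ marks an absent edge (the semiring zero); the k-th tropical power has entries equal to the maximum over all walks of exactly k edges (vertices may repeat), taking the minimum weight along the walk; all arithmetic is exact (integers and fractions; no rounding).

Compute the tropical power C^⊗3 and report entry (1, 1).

C^⊗2:
  [51, 20]
  [20, 51]
C^⊗3:
  [20, 51]
  [51, 20]
Key observation: the optimum is the walk 1->1->2->1, with weight 20 min 51 min 73 = 20.
Optimal value attained by: walk 1->1->2->1.
Answer: (C^⊗3)[1][1] = 20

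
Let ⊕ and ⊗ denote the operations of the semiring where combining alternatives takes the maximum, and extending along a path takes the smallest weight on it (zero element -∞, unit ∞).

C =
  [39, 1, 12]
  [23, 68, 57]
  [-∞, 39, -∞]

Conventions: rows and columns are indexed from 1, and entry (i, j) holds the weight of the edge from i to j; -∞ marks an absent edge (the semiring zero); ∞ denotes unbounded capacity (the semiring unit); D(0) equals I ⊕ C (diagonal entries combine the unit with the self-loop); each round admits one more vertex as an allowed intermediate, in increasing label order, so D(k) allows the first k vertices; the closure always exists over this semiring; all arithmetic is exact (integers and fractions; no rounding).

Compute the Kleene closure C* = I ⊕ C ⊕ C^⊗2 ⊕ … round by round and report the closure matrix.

D(0):
  [∞, 1, 12]
  [23, ∞, 57]
  [-∞, 39, ∞]
D(1):
  [∞, 1, 12]
  [23, ∞, 57]
  [-∞, 39, ∞]
D(2):
  [∞, 1, 12]
  [23, ∞, 57]
  [23, 39, ∞]
D(3):
  [∞, 12, 12]
  [23, ∞, 57]
  [23, 39, ∞]
Answer: C* = [[∞, 12, 12], [23, ∞, 57], [23, 39, ∞]]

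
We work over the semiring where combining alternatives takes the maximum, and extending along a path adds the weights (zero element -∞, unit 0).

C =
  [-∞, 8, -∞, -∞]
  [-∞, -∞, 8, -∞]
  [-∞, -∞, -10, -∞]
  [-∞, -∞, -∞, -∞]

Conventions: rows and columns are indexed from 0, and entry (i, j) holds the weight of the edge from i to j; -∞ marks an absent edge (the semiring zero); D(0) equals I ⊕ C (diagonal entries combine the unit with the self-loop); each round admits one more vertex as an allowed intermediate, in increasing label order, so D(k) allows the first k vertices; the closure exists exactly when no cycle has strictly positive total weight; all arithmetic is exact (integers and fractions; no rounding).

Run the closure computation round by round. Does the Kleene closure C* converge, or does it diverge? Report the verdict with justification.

D(0):
  [0, 8, -∞, -∞]
  [-∞, 0, 8, -∞]
  [-∞, -∞, 0, -∞]
  [-∞, -∞, -∞, 0]
D(1):
  [0, 8, -∞, -∞]
  [-∞, 0, 8, -∞]
  [-∞, -∞, 0, -∞]
  [-∞, -∞, -∞, 0]
D(2):
  [0, 8, 16, -∞]
  [-∞, 0, 8, -∞]
  [-∞, -∞, 0, -∞]
  [-∞, -∞, -∞, 0]
D(3):
  [0, 8, 16, -∞]
  [-∞, 0, 8, -∞]
  [-∞, -∞, 0, -∞]
  [-∞, -∞, -∞, 0]
D(4):
  [0, 8, 16, -∞]
  [-∞, 0, 8, -∞]
  [-∞, -∞, 0, -∞]
  [-∞, -∞, -∞, 0]
Key observation: every diagonal entry stays at the unit through all rounds, so no improving cycle exists.
Answer: CONVERGES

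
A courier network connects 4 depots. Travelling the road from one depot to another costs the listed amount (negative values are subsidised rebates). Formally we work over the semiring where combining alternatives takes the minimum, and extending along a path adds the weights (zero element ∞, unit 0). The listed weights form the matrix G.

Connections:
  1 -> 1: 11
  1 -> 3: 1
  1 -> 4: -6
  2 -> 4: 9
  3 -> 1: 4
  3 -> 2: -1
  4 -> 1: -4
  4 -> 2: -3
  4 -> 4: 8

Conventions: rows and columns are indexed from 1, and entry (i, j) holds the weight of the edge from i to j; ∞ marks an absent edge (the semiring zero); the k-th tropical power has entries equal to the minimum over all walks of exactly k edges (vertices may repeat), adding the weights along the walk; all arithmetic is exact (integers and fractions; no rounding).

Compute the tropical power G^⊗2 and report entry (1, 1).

G^⊗2:
  [-10, -9, 12, 2]
  [5, 6, ∞, 17]
  [15, ∞, 5, -2]
  [4, 5, -3, -10]
Key observation: the optimum is the walk 1->4->1, with weight (-6) + (-4) = -10.
Optimal value attained by: walk 1->4->1.
Answer: (G^⊗2)[1][1] = -10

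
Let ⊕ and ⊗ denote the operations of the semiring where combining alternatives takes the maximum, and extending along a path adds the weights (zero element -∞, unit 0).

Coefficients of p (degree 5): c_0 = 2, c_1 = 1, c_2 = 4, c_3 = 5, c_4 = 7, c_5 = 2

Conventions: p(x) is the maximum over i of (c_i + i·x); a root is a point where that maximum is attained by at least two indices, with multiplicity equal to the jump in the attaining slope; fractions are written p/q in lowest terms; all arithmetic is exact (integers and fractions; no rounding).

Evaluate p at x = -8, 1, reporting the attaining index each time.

p(-8) = max(2+0·(-8)=2, 1+1·(-8)=-7, 4+2·(-8)=-12, 5+3·(-8)=-19, 7+4·(-8)=-25, 2+5·(-8)=-38) = 2 (attained by i=0)
p(1) = max(2+0·1=2, 1+1·1=2, 4+2·1=6, 5+3·1=8, 7+4·1=11, 2+5·1=7) = 11 (attained by i=4)
Answer: p(-8) = 2; p(1) = 11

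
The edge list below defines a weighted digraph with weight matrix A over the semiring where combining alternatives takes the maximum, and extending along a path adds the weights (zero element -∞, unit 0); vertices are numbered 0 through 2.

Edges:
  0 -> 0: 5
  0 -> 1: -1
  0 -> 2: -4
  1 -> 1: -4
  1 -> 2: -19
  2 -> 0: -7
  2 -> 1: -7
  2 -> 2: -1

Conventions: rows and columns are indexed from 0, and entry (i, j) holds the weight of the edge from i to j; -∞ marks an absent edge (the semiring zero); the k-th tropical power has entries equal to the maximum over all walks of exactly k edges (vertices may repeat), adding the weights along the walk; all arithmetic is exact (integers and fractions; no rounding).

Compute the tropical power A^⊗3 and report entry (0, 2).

A^⊗2:
  [10, 4, 1]
  [-26, -8, -20]
  [-2, -8, -2]
A^⊗3:
  [15, 9, 6]
  [-21, -12, -21]
  [3, -3, -3]
Key observation: the optimum is the walk 0->0->0->2, with weight 5 + 5 + (-4) = 6.
Optimal value attained by: walk 0->0->0->2.
Answer: (A^⊗3)[0][2] = 6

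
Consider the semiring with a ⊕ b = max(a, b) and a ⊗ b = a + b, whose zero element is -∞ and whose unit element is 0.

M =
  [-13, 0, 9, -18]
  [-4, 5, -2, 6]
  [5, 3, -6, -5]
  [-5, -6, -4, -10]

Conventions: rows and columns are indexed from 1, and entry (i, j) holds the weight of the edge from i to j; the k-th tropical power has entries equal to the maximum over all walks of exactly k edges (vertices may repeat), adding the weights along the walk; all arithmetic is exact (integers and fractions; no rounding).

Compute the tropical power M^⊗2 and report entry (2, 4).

M^⊗2:
  [14, 12, 3, 6]
  [3, 10, 5, 11]
  [-1, 8, 14, 9]
  [1, -1, 4, 0]
Key observation: the optimum is the walk 2->2->4, with weight 5 + 6 = 11.
Optimal value attained by: walk 2->2->4.
Answer: (M^⊗2)[2][4] = 11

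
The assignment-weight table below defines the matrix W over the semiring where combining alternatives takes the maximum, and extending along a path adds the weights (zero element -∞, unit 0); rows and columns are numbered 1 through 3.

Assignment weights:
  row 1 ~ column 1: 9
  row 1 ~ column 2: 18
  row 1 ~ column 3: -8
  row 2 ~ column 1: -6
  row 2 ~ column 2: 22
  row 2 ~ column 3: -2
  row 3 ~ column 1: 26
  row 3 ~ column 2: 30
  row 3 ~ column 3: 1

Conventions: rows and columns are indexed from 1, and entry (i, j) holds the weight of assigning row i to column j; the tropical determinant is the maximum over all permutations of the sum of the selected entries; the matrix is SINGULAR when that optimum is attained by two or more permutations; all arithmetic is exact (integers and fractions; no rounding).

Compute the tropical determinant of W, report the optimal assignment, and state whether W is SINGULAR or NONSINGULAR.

σ = (1, 2, 3): 9 + 22 + 1 = 32
σ = (1, 3, 2): 9 + (-2) + 30 = 37
σ = (2, 1, 3): 18 + (-6) + 1 = 13
σ = (2, 3, 1): 18 + (-2) + 26 = 42
σ = (3, 1, 2): (-8) + (-6) + 30 = 16
σ = (3, 2, 1): (-8) + 22 + 26 = 40
Optimal value attained by: σ = (2, 3, 1).
Answer: det⊕(W) = 42; verdict: NONSINGULAR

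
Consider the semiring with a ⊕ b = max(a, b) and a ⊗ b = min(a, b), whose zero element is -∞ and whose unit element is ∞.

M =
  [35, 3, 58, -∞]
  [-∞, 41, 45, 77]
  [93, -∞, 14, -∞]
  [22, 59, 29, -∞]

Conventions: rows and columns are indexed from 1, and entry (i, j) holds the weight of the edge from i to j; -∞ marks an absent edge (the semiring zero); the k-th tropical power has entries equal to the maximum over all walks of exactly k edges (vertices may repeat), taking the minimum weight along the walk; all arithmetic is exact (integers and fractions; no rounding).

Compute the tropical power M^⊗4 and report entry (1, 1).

M^⊗2:
  [58, 3, 35, 3]
  [45, 59, 41, 41]
  [35, 3, 58, -∞]
  [29, 41, 45, 59]
M^⊗3:
  [35, 3, 58, 3]
  [41, 41, 45, 59]
  [58, 3, 35, 3]
  [45, 59, 41, 41]
M^⊗4:
  [58, 3, 35, 3]
  [45, 59, 41, 41]
  [35, 3, 58, 3]
  [41, 41, 45, 59]
Key observation: the optimum is the walk 1->3->1->3->1, with weight 58 min 93 min 58 min 93 = 58.
Optimal value attained by: walk 1->3->1->3->1.
Answer: (M^⊗4)[1][1] = 58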